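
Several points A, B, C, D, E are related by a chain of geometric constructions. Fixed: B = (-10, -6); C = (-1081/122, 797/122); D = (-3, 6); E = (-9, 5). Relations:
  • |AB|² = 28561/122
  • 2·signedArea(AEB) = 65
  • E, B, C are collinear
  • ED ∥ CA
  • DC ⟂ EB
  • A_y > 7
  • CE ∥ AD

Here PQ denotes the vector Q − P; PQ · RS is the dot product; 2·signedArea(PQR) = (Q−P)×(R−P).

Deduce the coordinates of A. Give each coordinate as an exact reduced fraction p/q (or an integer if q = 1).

A = (-349/122, 919/122)

1. A_x = -349/122  [CE ∥ AD ∩ ED ∥ CA]
2. A_y = 919/122  [CE ∥ AD ∩ ED ∥ CA]
   → A = (-349/122, 919/122)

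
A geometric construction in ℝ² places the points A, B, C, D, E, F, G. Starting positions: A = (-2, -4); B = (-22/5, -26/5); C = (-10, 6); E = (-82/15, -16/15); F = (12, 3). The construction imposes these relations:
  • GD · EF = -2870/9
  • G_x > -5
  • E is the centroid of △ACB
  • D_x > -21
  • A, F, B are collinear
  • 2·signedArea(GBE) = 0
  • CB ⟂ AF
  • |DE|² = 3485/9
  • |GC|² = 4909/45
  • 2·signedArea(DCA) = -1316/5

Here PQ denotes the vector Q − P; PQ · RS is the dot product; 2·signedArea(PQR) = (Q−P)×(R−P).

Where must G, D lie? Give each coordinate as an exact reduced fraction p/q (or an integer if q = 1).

1. G_x = -74/15  [line -62/15·x + -16/15·y + -356/15 = 0 ∩ |GC|² = 4909/45]
2. G_y = -47/15  [line -62/15·x + -16/15·y + -356/15 = 0 ∩ |GC|² = 4909/45]
   → G = (-74/15, -47/15)
3. D_x = -104/5  [2·signedArea(DCA) = -1316/5 ∩ GD · EF = -2870/9]
4. D_y = -67/5  [2·signedArea(DCA) = -1316/5 ∩ GD · EF = -2870/9]
   → D = (-104/5, -67/5)

D = (-104/5, -67/5)
G = (-74/15, -47/15)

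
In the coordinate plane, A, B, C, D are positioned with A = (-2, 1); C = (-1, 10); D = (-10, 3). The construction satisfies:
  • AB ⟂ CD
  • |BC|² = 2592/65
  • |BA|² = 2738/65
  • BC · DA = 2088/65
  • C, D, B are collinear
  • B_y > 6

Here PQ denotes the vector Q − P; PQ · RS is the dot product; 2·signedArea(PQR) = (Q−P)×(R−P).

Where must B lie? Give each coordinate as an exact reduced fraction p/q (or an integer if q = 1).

1. B_x = -389/65  [C, D, B are collinear ∩ AB ⟂ CD]
2. B_y = 398/65  [C, D, B are collinear ∩ AB ⟂ CD]
   → B = (-389/65, 398/65)

B = (-389/65, 398/65)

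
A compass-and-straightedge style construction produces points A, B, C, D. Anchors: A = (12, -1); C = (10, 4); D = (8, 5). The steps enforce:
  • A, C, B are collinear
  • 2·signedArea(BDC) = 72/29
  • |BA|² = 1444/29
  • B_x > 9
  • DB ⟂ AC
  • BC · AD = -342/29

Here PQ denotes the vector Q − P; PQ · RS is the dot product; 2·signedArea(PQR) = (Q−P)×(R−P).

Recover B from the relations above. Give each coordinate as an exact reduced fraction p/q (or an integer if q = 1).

B = (272/29, 161/29)

1. B_x = 272/29  [A, C, B are collinear ∩ DB ⟂ AC]
2. B_y = 161/29  [A, C, B are collinear ∩ DB ⟂ AC]
   → B = (272/29, 161/29)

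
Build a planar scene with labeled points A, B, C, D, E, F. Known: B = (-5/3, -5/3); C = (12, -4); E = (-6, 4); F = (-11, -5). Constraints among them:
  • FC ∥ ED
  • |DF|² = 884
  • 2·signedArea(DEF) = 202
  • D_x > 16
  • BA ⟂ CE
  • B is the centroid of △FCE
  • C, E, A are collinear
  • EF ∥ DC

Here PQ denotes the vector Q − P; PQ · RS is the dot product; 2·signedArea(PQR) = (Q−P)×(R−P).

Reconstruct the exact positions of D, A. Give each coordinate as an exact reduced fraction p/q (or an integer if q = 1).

1. D_x = 17  [EF ∥ DC ∩ FC ∥ ED]
2. D_y = 5  [EF ∥ DC ∩ FC ∥ ED]
   → D = (17, 5)
3. A_x = -27/97  [C, E, A are collinear ∩ BA ⟂ CE]
4. A_y = 424/291  [C, E, A are collinear ∩ BA ⟂ CE]
   → A = (-27/97, 424/291)

A = (-27/97, 424/291)
D = (17, 5)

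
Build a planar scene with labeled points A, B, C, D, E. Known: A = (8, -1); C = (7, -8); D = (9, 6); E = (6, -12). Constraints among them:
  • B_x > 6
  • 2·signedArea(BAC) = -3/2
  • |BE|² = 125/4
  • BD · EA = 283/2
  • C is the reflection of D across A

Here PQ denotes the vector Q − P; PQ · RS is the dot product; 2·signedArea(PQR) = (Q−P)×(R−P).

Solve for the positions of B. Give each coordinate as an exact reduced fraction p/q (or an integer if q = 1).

1. B_x = 7  [2·signedArea(BAC) = -3/2 ∩ BD · EA = 283/2]
2. B_y = -13/2  [2·signedArea(BAC) = -3/2 ∩ BD · EA = 283/2]
   → B = (7, -13/2)

B = (7, -13/2)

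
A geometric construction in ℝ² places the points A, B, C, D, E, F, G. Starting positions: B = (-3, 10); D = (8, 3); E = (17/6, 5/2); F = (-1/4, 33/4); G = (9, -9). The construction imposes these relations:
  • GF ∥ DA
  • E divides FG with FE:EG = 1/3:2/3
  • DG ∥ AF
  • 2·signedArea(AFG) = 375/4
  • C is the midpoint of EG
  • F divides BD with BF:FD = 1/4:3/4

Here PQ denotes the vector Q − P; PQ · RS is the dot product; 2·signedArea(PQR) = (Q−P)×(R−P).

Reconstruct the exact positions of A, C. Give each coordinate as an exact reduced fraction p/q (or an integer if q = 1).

1. A_x = -5/4  [DG ∥ AF ∩ GF ∥ DA]
2. A_y = 81/4  [DG ∥ AF ∩ GF ∥ DA]
   → A = (-5/4, 81/4)
3. C_x = 71/12  [C is the midpoint of EG]
4. C_y = -13/4  [C is the midpoint of EG]
   → C = (71/12, -13/4)

A = (-5/4, 81/4)
C = (71/12, -13/4)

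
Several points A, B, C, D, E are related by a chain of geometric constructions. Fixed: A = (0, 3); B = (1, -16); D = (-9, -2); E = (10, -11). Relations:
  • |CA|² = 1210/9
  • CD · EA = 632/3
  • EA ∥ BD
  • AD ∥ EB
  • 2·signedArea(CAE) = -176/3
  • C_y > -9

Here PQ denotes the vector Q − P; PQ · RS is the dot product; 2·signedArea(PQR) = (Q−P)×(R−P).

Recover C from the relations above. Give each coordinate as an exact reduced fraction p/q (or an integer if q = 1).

1. C_x = 11/3  [2·signedArea(CAE) = -176/3 ∩ CD · EA = 632/3]
2. C_y = -8  [2·signedArea(CAE) = -176/3 ∩ CD · EA = 632/3]
   → C = (11/3, -8)

C = (11/3, -8)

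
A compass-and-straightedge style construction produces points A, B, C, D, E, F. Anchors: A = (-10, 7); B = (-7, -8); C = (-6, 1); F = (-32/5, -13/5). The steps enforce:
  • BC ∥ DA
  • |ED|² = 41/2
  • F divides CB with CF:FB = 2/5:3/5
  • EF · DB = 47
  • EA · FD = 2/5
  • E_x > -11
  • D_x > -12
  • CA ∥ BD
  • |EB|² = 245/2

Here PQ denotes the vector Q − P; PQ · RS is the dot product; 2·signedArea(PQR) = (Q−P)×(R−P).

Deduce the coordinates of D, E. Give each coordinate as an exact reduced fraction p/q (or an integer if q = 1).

D = (-11, -2)
E = (-21/2, 5/2)

1. D_x = -11  [BC ∥ DA ∩ CA ∥ BD]
2. D_y = -2  [BC ∥ DA ∩ CA ∥ BD]
   → D = (-11, -2)
3. E_x = -21/2  [EA · FD = 2/5 ∩ EF · DB = 47]
4. E_y = 5/2  [EA · FD = 2/5 ∩ EF · DB = 47]
   → E = (-21/2, 5/2)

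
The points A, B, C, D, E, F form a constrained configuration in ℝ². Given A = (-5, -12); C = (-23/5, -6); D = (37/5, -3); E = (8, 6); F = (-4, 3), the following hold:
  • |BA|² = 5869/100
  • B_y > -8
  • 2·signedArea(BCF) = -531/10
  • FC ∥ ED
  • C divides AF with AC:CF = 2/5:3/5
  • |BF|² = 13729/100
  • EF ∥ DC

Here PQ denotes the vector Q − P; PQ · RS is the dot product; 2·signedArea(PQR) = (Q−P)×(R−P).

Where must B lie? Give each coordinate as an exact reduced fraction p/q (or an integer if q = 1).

B = (6/5, -15/2)

1. B_x = 6/5  [line -9·x + 3/5·y + 153/10 = 0 ∩ |BA|² = 5869/100]
2. B_y = -15/2  [line -9·x + 3/5·y + 153/10 = 0 ∩ |BA|² = 5869/100]
   → B = (6/5, -15/2)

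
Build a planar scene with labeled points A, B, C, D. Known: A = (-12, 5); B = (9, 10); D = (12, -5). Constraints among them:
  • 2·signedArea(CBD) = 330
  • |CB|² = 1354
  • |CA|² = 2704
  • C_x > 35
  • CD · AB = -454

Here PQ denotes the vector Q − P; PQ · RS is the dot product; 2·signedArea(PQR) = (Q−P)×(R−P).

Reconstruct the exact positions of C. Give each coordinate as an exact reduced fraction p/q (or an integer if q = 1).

1. C_x = 36  [2·signedArea(CBD) = 330 ∩ CD · AB = -454]
2. C_y = -15  [2·signedArea(CBD) = 330 ∩ CD · AB = -454]
   → C = (36, -15)

C = (36, -15)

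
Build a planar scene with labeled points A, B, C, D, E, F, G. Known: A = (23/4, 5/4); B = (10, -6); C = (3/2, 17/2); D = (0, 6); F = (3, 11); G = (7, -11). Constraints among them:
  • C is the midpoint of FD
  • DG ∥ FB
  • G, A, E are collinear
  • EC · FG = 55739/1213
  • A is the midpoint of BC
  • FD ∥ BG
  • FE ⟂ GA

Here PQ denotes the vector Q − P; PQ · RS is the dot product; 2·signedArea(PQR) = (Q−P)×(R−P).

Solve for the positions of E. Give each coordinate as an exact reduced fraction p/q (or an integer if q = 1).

E = (5746/1213, 13558/1213)

1. E_x = 5746/1213  [G, A, E are collinear ∩ FE ⟂ GA]
2. E_y = 13558/1213  [G, A, E are collinear ∩ FE ⟂ GA]
   → E = (5746/1213, 13558/1213)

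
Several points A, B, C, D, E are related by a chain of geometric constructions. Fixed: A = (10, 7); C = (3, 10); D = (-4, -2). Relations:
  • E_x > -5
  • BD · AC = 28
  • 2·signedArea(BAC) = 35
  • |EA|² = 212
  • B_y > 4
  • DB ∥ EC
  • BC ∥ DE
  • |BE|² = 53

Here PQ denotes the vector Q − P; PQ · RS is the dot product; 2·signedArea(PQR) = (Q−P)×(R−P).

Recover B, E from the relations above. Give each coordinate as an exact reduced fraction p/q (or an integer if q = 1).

B = (3, 5)
E = (-4, 3)

1. B_x = 3  [2·signedArea(BAC) = 35 ∩ BD · AC = 28]
2. B_y = 5  [2·signedArea(BAC) = 35 ∩ BD · AC = 28]
   → B = (3, 5)
3. E_x = -4  [DB ∥ EC ∩ BC ∥ DE]
4. E_y = 3  [DB ∥ EC ∩ BC ∥ DE]
   → E = (-4, 3)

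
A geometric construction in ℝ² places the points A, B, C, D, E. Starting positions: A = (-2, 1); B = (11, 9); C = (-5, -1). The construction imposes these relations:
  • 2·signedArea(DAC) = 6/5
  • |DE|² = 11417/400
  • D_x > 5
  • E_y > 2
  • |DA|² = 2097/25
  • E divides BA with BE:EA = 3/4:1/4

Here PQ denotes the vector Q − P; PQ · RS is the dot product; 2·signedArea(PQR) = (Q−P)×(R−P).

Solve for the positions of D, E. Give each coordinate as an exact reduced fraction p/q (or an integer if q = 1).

1. D_x = 29/5  [line 2·x + -3·y + 29/5 = 0 ∩ |DA|² = 2097/25]
2. D_y = 29/5  [line 2·x + -3·y + 29/5 = 0 ∩ |DA|² = 2097/25]
   → D = (29/5, 29/5)
3. E_x = 5/4  [E divides BA with BE:EA = 3/4:1/4]
4. E_y = 3  [E divides BA with BE:EA = 3/4:1/4]
   → E = (5/4, 3)

D = (29/5, 29/5)
E = (5/4, 3)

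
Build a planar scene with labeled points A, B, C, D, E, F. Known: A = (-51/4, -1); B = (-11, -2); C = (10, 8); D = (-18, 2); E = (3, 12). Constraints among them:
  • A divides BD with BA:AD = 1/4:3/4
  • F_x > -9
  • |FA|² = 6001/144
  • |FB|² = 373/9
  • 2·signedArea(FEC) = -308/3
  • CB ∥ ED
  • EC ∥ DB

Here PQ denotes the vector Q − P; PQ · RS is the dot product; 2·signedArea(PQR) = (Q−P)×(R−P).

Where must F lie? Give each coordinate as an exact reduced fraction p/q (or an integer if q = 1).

1. F_x = -26/3  [line 4·x + 7·y + 20/3 = 0 ∩ |FA|² = 6001/144]
2. F_y = 4  [line 4·x + 7·y + 20/3 = 0 ∩ |FA|² = 6001/144]
   → F = (-26/3, 4)

F = (-26/3, 4)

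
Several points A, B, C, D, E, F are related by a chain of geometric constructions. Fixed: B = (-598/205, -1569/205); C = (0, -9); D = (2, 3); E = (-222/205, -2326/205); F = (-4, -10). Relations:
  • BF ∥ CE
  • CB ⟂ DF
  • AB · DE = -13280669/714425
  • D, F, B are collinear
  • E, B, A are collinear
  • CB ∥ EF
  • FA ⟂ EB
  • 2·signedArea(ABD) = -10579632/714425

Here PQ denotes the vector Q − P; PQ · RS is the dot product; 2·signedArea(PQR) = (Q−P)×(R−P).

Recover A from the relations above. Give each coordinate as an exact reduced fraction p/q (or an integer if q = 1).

1. A_x = -1569286/714425  [E, B, A are collinear ∩ FA ⟂ EB]
2. A_y = -6504298/714425  [E, B, A are collinear ∩ FA ⟂ EB]
   → A = (-1569286/714425, -6504298/714425)

A = (-1569286/714425, -6504298/714425)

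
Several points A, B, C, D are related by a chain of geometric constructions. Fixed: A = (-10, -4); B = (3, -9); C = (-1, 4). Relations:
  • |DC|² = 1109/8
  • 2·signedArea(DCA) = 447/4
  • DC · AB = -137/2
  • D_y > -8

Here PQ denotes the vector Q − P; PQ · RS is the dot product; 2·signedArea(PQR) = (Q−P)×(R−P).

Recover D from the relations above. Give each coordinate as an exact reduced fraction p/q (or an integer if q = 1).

D = (-1/4, -31/4)

1. D_x = -1/4  [DC · AB = -137/2 ∩ 2·signedArea(DCA) = 447/4]
2. D_y = -31/4  [DC · AB = -137/2 ∩ 2·signedArea(DCA) = 447/4]
   → D = (-1/4, -31/4)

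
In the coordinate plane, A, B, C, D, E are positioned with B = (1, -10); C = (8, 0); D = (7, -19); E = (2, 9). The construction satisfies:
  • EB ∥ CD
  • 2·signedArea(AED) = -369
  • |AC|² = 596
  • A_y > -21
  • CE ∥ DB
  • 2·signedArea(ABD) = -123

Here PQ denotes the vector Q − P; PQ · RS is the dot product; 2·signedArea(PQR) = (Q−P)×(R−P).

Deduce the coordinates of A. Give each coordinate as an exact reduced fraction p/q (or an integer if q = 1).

1. A_x = -6  [2·signedArea(AED) = -369 ∩ 2·signedArea(ABD) = -123]
2. A_y = -20  [2·signedArea(AED) = -369 ∩ 2·signedArea(ABD) = -123]
   → A = (-6, -20)

A = (-6, -20)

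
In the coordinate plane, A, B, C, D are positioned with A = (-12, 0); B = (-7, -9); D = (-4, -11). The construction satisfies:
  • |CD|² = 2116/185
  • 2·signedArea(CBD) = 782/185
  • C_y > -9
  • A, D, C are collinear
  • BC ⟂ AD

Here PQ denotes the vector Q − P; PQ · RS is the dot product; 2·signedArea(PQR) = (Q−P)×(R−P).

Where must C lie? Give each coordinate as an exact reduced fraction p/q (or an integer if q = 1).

C = (-1108/185, -1529/185)

1. C_x = -1108/185  [A, D, C are collinear ∩ BC ⟂ AD]
2. C_y = -1529/185  [A, D, C are collinear ∩ BC ⟂ AD]
   → C = (-1108/185, -1529/185)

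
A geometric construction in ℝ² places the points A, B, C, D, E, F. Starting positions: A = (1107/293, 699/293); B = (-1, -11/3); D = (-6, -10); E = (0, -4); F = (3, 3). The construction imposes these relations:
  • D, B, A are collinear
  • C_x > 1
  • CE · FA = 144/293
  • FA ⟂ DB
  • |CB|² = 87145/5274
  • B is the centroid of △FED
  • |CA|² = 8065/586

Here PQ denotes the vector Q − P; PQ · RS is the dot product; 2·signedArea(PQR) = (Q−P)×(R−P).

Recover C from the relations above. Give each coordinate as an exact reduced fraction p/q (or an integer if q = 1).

C = (1107/586, -473/586)

1. C_x = 1107/586  [line -228/293·x + 180/293·y + 576/293 = 0 ∩ |CB|² = 87145/5274]
2. C_y = -473/586  [line -228/293·x + 180/293·y + 576/293 = 0 ∩ |CB|² = 87145/5274]
   → C = (1107/586, -473/586)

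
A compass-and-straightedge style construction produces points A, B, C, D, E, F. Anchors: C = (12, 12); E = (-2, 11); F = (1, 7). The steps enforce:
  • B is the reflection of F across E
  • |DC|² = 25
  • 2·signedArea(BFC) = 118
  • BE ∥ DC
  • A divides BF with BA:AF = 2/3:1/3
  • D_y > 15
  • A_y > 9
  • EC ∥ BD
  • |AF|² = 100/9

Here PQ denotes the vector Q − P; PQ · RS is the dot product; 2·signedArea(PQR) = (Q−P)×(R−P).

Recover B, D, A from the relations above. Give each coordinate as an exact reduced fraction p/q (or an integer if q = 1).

A = (-1, 29/3)
B = (-5, 15)
D = (9, 16)

1. B_x = -5  [B is the reflection of F across E]
2. B_y = 15  [B is the reflection of F across E]
   → B = (-5, 15)
3. D_x = 9  [BE ∥ DC ∩ EC ∥ BD]
4. D_y = 16  [BE ∥ DC ∩ EC ∥ BD]
   → D = (9, 16)
5. A_x = -1  [A divides BF with BA:AF = 2/3:1/3]
6. A_y = 29/3  [A divides BF with BA:AF = 2/3:1/3]
   → A = (-1, 29/3)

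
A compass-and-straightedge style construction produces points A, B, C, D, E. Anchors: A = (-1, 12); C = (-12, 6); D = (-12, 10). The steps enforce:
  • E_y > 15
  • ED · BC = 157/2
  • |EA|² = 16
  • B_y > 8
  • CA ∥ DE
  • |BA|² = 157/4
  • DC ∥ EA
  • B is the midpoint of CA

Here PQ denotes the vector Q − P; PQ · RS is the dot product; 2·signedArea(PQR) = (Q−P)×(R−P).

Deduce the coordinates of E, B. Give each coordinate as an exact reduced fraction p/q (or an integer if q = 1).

1. E_x = -1  [DC ∥ EA ∩ CA ∥ DE]
2. E_y = 16  [DC ∥ EA ∩ CA ∥ DE]
   → E = (-1, 16)
3. B_x = -13/2  [B is the midpoint of CA]
4. B_y = 9  [B is the midpoint of CA]
   → B = (-13/2, 9)

B = (-13/2, 9)
E = (-1, 16)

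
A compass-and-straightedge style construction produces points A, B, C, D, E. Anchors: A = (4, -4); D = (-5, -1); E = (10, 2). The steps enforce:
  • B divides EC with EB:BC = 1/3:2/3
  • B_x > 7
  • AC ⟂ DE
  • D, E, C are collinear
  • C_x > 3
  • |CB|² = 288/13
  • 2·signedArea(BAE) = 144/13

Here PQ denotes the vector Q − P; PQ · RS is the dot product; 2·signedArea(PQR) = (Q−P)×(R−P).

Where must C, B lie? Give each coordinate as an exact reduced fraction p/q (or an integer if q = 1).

B = (100/13, 20/13)
C = (40/13, 8/13)

1. C_x = 40/13  [D, E, C are collinear ∩ AC ⟂ DE]
2. C_y = 8/13  [D, E, C are collinear ∩ AC ⟂ DE]
   → C = (40/13, 8/13)
3. B_x = 100/13  [B divides EC with EB:BC = 1/3:2/3]
4. B_y = 20/13  [B divides EC with EB:BC = 1/3:2/3]
   → B = (100/13, 20/13)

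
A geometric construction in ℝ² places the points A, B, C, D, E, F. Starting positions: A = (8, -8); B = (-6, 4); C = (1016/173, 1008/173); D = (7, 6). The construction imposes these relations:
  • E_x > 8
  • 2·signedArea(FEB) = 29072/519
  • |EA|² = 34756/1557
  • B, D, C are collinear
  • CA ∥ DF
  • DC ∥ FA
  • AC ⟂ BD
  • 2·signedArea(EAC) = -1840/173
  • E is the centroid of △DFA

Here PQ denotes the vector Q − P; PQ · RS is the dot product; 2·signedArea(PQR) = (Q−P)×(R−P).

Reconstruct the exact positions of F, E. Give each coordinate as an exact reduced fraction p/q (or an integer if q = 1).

E = (4174/519, -1700/519)
F = (1579/173, -1354/173)

1. F_x = 1579/173  [DC ∥ FA ∩ CA ∥ DF]
2. F_y = -1354/173  [DC ∥ FA ∩ CA ∥ DF]
   → F = (1579/173, -1354/173)
3. E_x = 4174/519  [E is the centroid of △DFA]
4. E_y = -1700/519  [E is the centroid of △DFA]
   → E = (4174/519, -1700/519)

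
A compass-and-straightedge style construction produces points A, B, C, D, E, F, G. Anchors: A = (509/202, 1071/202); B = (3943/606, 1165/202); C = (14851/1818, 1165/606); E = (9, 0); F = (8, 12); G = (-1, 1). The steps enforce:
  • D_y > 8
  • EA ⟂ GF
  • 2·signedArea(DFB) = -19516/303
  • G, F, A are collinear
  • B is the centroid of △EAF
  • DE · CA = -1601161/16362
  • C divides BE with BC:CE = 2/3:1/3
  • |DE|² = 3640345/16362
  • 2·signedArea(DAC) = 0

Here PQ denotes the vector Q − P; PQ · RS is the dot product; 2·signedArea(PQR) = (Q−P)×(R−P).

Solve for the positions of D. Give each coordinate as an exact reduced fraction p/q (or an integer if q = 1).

1. D_x = -5689/1818  [2·signedArea(DAC) = 0 ∩ 2·signedArea(DFB) = -19516/303]
2. D_y = 5261/606  [2·signedArea(DAC) = 0 ∩ 2·signedArea(DFB) = -19516/303]
   → D = (-5689/1818, 5261/606)

D = (-5689/1818, 5261/606)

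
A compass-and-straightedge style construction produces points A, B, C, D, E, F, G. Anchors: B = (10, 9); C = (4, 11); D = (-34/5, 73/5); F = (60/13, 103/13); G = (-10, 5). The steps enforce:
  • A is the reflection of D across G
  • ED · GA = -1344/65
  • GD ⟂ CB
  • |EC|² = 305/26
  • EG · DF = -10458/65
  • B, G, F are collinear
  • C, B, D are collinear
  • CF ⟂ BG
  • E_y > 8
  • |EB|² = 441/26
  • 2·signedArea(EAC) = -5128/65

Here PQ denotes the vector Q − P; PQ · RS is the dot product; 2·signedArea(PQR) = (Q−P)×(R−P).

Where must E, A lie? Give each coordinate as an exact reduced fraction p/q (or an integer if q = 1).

A = (-66/5, -23/5)
E = (155/26, 213/26)

1. A_x = -66/5  [A is the reflection of D across G]
2. A_y = -23/5  [A is the reflection of D across G]
   → A = (-66/5, -23/5)
3. E_x = 155/26  [2·signedArea(EAC) = -5128/65 ∩ EG · DF = -10458/65]
4. E_y = 213/26  [2·signedArea(EAC) = -5128/65 ∩ EG · DF = -10458/65]
   → E = (155/26, 213/26)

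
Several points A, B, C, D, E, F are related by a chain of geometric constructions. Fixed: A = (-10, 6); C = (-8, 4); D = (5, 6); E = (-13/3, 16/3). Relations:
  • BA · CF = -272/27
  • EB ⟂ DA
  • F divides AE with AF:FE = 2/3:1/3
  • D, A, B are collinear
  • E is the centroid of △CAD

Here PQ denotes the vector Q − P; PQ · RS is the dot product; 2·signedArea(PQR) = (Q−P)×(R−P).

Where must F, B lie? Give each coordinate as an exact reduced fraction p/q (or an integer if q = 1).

1. F_x = -56/9  [F divides AE with AF:FE = 2/3:1/3]
2. F_y = 50/9  [F divides AE with AF:FE = 2/3:1/3]
   → F = (-56/9, 50/9)
3. B_x = -13/3  [D, A, B are collinear ∩ EB ⟂ DA]
4. B_y = 6  [D, A, B are collinear ∩ EB ⟂ DA]
   → B = (-13/3, 6)

B = (-13/3, 6)
F = (-56/9, 50/9)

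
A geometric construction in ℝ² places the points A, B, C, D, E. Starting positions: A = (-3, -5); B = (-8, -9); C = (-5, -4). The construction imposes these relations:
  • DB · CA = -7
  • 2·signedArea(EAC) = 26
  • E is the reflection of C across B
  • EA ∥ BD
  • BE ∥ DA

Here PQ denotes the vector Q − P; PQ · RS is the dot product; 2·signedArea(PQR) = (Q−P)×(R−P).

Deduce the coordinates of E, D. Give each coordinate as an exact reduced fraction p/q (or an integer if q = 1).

1. E_x = -11  [E is the reflection of C across B]
2. E_y = -14  [E is the reflection of C across B]
   → E = (-11, -14)
3. D_x = 0  [BE ∥ DA ∩ EA ∥ BD]
4. D_y = 0  [BE ∥ DA ∩ EA ∥ BD]
   → D = (0, 0)

D = (0, 0)
E = (-11, -14)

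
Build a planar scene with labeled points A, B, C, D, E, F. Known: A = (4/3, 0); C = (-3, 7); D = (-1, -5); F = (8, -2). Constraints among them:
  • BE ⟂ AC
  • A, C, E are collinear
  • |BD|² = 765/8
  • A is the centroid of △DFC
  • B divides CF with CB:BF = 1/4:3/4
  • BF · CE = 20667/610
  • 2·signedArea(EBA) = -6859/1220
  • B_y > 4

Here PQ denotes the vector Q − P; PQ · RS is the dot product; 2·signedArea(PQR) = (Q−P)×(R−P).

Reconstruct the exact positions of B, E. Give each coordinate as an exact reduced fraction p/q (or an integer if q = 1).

B = (-1/4, 19/4)
E = (-751/610, 2527/610)

1. B_x = -1/4  [B divides CF with CB:BF = 1/4:3/4]
2. B_y = 19/4  [B divides CF with CB:BF = 1/4:3/4]
   → B = (-1/4, 19/4)
3. E_x = -751/610  [A, C, E are collinear ∩ BE ⟂ AC]
4. E_y = 2527/610  [A, C, E are collinear ∩ BE ⟂ AC]
   → E = (-751/610, 2527/610)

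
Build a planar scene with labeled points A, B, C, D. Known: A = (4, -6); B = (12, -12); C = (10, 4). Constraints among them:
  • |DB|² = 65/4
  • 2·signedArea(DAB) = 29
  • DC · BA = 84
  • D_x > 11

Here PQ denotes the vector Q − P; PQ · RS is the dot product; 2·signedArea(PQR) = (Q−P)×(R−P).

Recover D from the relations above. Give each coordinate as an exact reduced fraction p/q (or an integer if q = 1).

1. D_x = 23/2  [2·signedArea(DAB) = 29 ∩ DC · BA = 84]
2. D_y = -8  [2·signedArea(DAB) = 29 ∩ DC · BA = 84]
   → D = (23/2, -8)

D = (23/2, -8)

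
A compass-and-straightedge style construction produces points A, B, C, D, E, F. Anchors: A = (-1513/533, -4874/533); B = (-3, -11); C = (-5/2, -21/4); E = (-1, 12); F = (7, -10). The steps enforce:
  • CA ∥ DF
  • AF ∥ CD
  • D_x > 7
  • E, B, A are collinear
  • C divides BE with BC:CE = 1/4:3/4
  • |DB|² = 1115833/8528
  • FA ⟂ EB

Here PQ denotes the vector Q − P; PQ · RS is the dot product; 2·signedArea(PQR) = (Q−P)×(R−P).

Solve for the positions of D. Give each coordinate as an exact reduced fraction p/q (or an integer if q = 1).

D = (7823/1066, -13017/2132)

1. D_x = 7823/1066  [CA ∥ DF ∩ AF ∥ CD]
2. D_y = -13017/2132  [CA ∥ DF ∩ AF ∥ CD]
   → D = (7823/1066, -13017/2132)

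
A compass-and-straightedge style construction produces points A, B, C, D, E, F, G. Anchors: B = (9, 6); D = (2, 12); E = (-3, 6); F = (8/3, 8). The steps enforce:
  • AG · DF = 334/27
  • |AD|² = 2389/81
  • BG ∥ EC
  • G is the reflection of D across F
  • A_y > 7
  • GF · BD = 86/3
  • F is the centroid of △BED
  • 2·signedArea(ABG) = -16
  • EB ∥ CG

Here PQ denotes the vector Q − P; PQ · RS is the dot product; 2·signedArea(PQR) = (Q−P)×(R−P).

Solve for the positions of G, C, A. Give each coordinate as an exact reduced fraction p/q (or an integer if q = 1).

1. G_x = 10/3  [G is the reflection of D across F]
2. G_y = 4  [G is the reflection of D across F]
   → G = (10/3, 4)
3. C_x = -26/3  [EB ∥ CG ∩ BG ∥ EC]
4. C_y = 4  [EB ∥ CG ∩ BG ∥ EC]
   → C = (-26/3, 4)
5. A_x = 43/9  [2·signedArea(ABG) = -16 ∩ AG · DF = 334/27]
6. A_y = 22/3  [2·signedArea(ABG) = -16 ∩ AG · DF = 334/27]
   → A = (43/9, 22/3)

A = (43/9, 22/3)
C = (-26/3, 4)
G = (10/3, 4)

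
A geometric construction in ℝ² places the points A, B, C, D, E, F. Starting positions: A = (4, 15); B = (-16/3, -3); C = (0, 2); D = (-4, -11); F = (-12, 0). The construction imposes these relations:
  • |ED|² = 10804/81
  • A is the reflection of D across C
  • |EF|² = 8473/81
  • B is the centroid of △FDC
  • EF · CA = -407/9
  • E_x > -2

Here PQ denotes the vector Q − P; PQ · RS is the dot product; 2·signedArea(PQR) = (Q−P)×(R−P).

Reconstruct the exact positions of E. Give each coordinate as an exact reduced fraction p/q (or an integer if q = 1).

1. E_x = -16/9  [line -4·x + -13·y + -25/9 = 0 ∩ |EF|² = 8473/81]
2. E_y = 1/3  [line -4·x + -13·y + -25/9 = 0 ∩ |EF|² = 8473/81]
   → E = (-16/9, 1/3)

E = (-16/9, 1/3)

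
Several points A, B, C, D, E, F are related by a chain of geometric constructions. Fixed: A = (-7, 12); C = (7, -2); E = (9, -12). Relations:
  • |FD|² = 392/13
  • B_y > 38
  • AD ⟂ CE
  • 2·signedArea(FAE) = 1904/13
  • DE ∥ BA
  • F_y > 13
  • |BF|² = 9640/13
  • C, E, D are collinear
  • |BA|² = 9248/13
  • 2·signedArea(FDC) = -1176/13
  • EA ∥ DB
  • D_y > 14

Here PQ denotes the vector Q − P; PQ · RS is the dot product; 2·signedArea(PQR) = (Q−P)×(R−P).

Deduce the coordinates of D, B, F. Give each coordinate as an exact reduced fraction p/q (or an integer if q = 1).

1. D_x = 49/13  [C, E, D are collinear ∩ AD ⟂ CE]
2. D_y = 184/13  [C, E, D are collinear ∩ AD ⟂ CE]
   → D = (49/13, 184/13)
3. B_x = -159/13  [DE ∥ BA ∩ EA ∥ DB]
4. B_y = 496/13  [DE ∥ BA ∩ EA ∥ DB]
   → B = (-159/13, 496/13)
5. F_x = -21/13  [2·signedArea(FDC) = -1176/13 ∩ 2·signedArea(FAE) = 1904/13]
6. F_y = 170/13  [2·signedArea(FDC) = -1176/13 ∩ 2·signedArea(FAE) = 1904/13]
   → F = (-21/13, 170/13)

B = (-159/13, 496/13)
D = (49/13, 184/13)
F = (-21/13, 170/13)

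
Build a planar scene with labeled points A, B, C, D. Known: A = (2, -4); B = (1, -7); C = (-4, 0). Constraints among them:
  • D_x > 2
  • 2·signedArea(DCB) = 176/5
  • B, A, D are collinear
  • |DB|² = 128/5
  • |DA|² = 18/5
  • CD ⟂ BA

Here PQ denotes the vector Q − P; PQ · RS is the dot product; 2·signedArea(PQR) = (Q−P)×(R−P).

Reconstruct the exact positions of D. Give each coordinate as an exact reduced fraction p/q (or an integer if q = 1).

D = (13/5, -11/5)

1. D_x = 13/5  [B, A, D are collinear ∩ CD ⟂ BA]
2. D_y = -11/5  [B, A, D are collinear ∩ CD ⟂ BA]
   → D = (13/5, -11/5)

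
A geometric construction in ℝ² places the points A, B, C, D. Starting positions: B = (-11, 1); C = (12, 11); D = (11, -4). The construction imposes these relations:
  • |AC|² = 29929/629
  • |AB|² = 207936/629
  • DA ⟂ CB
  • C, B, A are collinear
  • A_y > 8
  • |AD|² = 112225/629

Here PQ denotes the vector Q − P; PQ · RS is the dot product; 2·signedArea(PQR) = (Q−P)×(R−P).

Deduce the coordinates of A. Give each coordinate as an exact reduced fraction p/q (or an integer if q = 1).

A = (3569/629, 5189/629)

1. A_x = 3569/629  [C, B, A are collinear ∩ DA ⟂ CB]
2. A_y = 5189/629  [C, B, A are collinear ∩ DA ⟂ CB]
   → A = (3569/629, 5189/629)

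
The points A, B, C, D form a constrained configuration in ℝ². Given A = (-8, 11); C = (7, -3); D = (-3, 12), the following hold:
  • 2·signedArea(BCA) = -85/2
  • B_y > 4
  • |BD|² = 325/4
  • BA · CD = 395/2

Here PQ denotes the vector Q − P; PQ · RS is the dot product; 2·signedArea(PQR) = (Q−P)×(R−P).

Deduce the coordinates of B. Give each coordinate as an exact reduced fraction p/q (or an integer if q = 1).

B = (2, 9/2)

1. B_x = 2  [BA · CD = 395/2 ∩ 2·signedArea(BCA) = -85/2]
2. B_y = 9/2  [BA · CD = 395/2 ∩ 2·signedArea(BCA) = -85/2]
   → B = (2, 9/2)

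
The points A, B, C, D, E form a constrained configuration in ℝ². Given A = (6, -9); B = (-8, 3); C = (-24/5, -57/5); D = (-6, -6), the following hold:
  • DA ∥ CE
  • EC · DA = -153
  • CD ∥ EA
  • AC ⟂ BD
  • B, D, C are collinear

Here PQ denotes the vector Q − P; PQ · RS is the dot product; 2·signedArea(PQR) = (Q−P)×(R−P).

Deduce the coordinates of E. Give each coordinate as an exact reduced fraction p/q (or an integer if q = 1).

1. E_x = 36/5  [CD ∥ EA ∩ DA ∥ CE]
2. E_y = -72/5  [CD ∥ EA ∩ DA ∥ CE]
   → E = (36/5, -72/5)

E = (36/5, -72/5)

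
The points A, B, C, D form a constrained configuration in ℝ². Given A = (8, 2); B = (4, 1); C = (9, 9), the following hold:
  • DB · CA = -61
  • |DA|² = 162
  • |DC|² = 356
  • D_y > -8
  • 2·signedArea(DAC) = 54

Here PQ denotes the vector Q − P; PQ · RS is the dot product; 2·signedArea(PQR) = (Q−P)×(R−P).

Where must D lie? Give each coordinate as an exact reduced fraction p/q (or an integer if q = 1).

D = (-1, -7)

1. D_x = -1  [DB · CA = -61 ∩ 2·signedArea(DAC) = 54]
2. D_y = -7  [DB · CA = -61 ∩ 2·signedArea(DAC) = 54]
   → D = (-1, -7)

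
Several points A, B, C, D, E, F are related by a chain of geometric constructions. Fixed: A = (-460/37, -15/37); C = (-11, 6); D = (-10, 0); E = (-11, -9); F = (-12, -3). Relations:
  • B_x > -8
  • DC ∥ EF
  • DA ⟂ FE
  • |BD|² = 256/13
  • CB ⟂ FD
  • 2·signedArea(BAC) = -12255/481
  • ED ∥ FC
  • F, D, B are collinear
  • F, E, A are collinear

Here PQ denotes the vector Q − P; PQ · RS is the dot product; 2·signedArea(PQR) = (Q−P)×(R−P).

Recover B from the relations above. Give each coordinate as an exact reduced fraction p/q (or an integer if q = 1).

1. B_x = -98/13  [F, D, B are collinear ∩ CB ⟂ FD]
2. B_y = 48/13  [F, D, B are collinear ∩ CB ⟂ FD]
   → B = (-98/13, 48/13)

B = (-98/13, 48/13)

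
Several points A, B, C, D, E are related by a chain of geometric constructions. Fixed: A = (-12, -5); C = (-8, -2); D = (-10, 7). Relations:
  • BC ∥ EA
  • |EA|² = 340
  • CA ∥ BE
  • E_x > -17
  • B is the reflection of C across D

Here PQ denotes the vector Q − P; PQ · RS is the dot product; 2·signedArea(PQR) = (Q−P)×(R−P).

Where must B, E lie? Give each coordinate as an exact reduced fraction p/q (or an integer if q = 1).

B = (-12, 16)
E = (-16, 13)

1. B_x = -12  [B is the reflection of C across D]
2. B_y = 16  [B is the reflection of C across D]
   → B = (-12, 16)
3. E_x = -16  [BC ∥ EA ∩ CA ∥ BE]
4. E_y = 13  [BC ∥ EA ∩ CA ∥ BE]
   → E = (-16, 13)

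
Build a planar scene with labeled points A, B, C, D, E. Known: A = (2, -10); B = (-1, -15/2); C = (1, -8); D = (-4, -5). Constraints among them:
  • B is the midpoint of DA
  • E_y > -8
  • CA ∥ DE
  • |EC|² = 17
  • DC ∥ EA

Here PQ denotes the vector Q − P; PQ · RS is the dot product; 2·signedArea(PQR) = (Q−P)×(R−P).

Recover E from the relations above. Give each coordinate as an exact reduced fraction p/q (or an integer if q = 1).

E = (-3, -7)

1. E_x = -3  [DC ∥ EA ∩ CA ∥ DE]
2. E_y = -7  [DC ∥ EA ∩ CA ∥ DE]
   → E = (-3, -7)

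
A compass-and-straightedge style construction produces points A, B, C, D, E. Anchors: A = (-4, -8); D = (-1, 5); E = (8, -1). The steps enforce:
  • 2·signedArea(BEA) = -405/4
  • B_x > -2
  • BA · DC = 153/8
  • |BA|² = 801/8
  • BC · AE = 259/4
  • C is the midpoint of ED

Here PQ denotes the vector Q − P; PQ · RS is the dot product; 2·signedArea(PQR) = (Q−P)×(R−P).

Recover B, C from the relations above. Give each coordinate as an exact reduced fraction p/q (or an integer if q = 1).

1. B_x = -7/4  [line 7·x + -12·y + 133/4 = 0 ∩ |BA|² = 801/8]
2. B_y = 7/4  [line 7·x + -12·y + 133/4 = 0 ∩ |BA|² = 801/8]
   → B = (-7/4, 7/4)
3. C_x = 7/2  [C is the midpoint of ED]
4. C_y = 2  [C is the midpoint of ED]
   → C = (7/2, 2)

B = (-7/4, 7/4)
C = (7/2, 2)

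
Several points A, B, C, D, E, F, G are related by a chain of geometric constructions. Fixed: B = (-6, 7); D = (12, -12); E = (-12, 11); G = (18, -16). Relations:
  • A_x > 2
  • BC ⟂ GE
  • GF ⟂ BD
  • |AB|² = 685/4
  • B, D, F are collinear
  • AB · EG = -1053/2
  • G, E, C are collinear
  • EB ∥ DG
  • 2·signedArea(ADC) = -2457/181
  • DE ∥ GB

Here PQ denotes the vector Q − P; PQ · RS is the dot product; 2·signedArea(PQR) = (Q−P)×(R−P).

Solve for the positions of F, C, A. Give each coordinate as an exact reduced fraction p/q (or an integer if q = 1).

A = (3, -5/2)
C = (-1212/181, 1127/181)
F = (11532/685, -11716/685)

1. F_x = 11532/685  [B, D, F are collinear ∩ GF ⟂ BD]
2. F_y = -11716/685  [B, D, F are collinear ∩ GF ⟂ BD]
   → F = (11532/685, -11716/685)
3. C_x = -1212/181  [G, E, C are collinear ∩ BC ⟂ GE]
4. C_y = 1127/181  [G, E, C are collinear ∩ BC ⟂ GE]
   → C = (-1212/181, 1127/181)
5. A_x = 3  [2·signedArea(ADC) = -2457/181 ∩ AB · EG = -1053/2]
6. A_y = -5/2  [2·signedArea(ADC) = -2457/181 ∩ AB · EG = -1053/2]
   → A = (3, -5/2)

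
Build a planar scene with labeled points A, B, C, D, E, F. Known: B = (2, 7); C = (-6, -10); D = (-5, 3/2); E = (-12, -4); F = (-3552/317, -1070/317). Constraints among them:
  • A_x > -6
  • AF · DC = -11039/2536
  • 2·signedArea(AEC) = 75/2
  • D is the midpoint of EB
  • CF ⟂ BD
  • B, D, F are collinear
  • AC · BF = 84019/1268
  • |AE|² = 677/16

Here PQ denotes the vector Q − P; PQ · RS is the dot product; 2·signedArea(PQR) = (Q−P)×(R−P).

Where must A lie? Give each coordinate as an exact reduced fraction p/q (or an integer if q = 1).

1. A_x = -11/2  [2·signedArea(AEC) = 75/2 ∩ AF · DC = -11039/2536]
2. A_y = -17/4  [2·signedArea(AEC) = 75/2 ∩ AF · DC = -11039/2536]
   → A = (-11/2, -17/4)

A = (-11/2, -17/4)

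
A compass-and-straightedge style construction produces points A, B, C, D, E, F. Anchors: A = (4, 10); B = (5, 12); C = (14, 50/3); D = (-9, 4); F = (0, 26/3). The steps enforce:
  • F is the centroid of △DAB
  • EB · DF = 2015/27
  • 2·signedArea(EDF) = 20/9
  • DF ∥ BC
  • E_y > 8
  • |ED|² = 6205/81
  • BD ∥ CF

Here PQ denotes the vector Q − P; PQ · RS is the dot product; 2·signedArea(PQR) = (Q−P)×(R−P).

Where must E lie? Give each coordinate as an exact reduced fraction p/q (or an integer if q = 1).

1. E_x = -4/3  [2·signedArea(EDF) = 20/9 ∩ EB · DF = 2015/27]
2. E_y = 74/9  [2·signedArea(EDF) = 20/9 ∩ EB · DF = 2015/27]
   → E = (-4/3, 74/9)

E = (-4/3, 74/9)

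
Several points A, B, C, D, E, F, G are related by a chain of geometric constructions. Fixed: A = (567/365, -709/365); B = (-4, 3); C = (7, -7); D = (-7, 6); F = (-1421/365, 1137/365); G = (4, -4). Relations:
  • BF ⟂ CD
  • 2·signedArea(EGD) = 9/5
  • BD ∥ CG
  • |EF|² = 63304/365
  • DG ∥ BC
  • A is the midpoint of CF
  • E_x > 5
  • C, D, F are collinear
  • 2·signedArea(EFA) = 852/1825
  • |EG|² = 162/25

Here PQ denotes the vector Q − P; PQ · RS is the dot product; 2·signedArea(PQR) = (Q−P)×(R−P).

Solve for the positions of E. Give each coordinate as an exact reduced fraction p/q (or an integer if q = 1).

E = (29/5, -29/5)

1. E_x = 29/5  [2·signedArea(EFA) = 852/1825 ∩ 2·signedArea(EGD) = 9/5]
2. E_y = -29/5  [2·signedArea(EFA) = 852/1825 ∩ 2·signedArea(EGD) = 9/5]
   → E = (29/5, -29/5)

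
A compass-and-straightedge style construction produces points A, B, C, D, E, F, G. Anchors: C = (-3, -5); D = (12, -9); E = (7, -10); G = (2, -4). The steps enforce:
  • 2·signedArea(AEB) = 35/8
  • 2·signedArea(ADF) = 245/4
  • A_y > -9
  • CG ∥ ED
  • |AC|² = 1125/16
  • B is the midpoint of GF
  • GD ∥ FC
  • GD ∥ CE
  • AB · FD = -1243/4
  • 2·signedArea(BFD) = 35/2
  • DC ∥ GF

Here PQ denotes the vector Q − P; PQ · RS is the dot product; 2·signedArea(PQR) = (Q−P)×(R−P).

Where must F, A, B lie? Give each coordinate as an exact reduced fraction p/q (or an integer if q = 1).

1. F_x = -13  [GD ∥ FC ∩ DC ∥ GF]
2. F_y = 0  [GD ∥ FC ∩ DC ∥ GF]
   → F = (-13, 0)
3. B_x = -11/2  [B is the midpoint of GF]
4. B_y = -2  [B is the midpoint of GF]
   → B = (-11/2, -2)
5. A_x = 9/2  [2·signedArea(ADF) = 245/4 ∩ AB · FD = -1243/4]
6. A_y = -35/4  [2·signedArea(ADF) = 245/4 ∩ AB · FD = -1243/4]
   → A = (9/2, -35/4)

A = (9/2, -35/4)
B = (-11/2, -2)
F = (-13, 0)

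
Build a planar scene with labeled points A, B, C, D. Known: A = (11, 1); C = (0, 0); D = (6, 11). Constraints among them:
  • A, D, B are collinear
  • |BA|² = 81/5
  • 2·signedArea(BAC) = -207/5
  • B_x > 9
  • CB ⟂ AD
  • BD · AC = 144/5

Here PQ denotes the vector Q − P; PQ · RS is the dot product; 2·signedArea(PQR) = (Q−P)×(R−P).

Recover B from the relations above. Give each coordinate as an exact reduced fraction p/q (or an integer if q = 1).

B = (46/5, 23/5)

1. B_x = 46/5  [A, D, B are collinear ∩ CB ⟂ AD]
2. B_y = 23/5  [A, D, B are collinear ∩ CB ⟂ AD]
   → B = (46/5, 23/5)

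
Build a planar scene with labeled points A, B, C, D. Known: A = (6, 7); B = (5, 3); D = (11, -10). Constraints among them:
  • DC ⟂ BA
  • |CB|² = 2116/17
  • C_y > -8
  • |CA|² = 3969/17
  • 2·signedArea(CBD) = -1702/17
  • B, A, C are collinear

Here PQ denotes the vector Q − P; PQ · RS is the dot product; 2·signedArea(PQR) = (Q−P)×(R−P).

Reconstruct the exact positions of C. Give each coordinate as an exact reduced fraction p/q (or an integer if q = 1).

1. C_x = 39/17  [B, A, C are collinear ∩ DC ⟂ BA]
2. C_y = -133/17  [B, A, C are collinear ∩ DC ⟂ BA]
   → C = (39/17, -133/17)

C = (39/17, -133/17)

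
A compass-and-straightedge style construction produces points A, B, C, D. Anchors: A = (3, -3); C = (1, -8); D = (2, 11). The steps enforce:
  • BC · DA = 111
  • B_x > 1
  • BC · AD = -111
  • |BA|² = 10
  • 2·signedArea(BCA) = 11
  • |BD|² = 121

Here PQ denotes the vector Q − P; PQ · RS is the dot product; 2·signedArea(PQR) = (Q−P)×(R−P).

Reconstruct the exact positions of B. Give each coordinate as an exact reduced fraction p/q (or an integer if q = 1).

1. B_x = 2  [BC · DA = 111 ∩ 2·signedArea(BCA) = 11]
2. B_y = 0  [BC · DA = 111 ∩ 2·signedArea(BCA) = 11]
   → B = (2, 0)

B = (2, 0)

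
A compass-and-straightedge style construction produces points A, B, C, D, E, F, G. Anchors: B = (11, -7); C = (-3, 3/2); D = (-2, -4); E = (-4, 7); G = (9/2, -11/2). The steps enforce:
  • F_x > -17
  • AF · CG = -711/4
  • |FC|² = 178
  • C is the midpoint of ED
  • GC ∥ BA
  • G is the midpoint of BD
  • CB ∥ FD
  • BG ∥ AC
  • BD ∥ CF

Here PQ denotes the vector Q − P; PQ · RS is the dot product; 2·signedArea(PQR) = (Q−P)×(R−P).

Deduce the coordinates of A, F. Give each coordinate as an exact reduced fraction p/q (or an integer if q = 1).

A = (7/2, 0)
F = (-16, 9/2)

1. A_x = 7/2  [BG ∥ AC ∩ GC ∥ BA]
2. A_y = 0  [BG ∥ AC ∩ GC ∥ BA]
   → A = (7/2, 0)
3. F_x = -16  [CB ∥ FD ∩ BD ∥ CF]
4. F_y = 9/2  [CB ∥ FD ∩ BD ∥ CF]
   → F = (-16, 9/2)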